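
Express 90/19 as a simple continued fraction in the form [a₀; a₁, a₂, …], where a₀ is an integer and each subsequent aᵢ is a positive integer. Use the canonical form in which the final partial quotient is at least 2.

⌊90/19⌋ = 4, remainder 14
⌊19/14⌋ = 1, remainder 5
⌊14/5⌋ = 2, remainder 4
⌊5/4⌋ = 1, remainder 1
⌊4/1⌋ = 4, remainder 0

[4; 1, 2, 1, 4]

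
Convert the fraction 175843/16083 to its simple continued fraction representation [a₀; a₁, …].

Repeatedly divide and take the remainder:
⌊175843/16083⌋ = 10, remainder 15013
⌊16083/15013⌋ = 1, remainder 1070
⌊15013/1070⌋ = 14, remainder 33
⌊1070/33⌋ = 32, remainder 14
⌊33/14⌋ = 2, remainder 5
⌊14/5⌋ = 2, remainder 4
⌊5/4⌋ = 1, remainder 1
⌊4/1⌋ = 4, remainder 0

[10; 1, 14, 32, 2, 2, 1, 4]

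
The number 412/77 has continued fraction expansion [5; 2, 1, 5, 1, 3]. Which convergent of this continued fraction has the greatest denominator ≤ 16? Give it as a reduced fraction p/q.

16/3

a_0 = 5: 5/1  (≤ bound)
a_1 = 2: 11/2  (≤ bound)
a_2 = 1: 16/3  (≤ bound)
a_3 = 5: 91/17  (> 16, stop)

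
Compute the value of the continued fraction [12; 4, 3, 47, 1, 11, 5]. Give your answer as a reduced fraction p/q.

467746/38243

Starting at the tail and folding back:
Start with 5.
11 + 1/(5/1) = 11 + 1/5 = 56/5
1 + 1/(56/5) = 1 + 5/56 = 61/56
47 + 1/(61/56) = 47 + 56/61 = 2923/61
3 + 1/(2923/61) = 3 + 61/2923 = 8830/2923
4 + 1/(8830/2923) = 4 + 2923/8830 = 38243/8830
12 + 1/(38243/8830) = 12 + 8830/38243 = 467746/38243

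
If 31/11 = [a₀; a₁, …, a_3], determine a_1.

Run the Euclidean algorithm, recording each quotient:
⌊31/11⌋ = 2, remainder 9
⌊11/9⌋ = 1, remainder 2

1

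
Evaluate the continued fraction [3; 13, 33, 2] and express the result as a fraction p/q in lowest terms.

Compute successive convergents:
a_0 = 3: 3/1
a_1 = 13: 40/13
a_2 = 33: 1323/430
a_3 = 2: 2686/873

2686/873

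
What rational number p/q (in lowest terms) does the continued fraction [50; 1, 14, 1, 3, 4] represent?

Start with 4.
3 + 1/(4/1) = 3 + 1/4 = 13/4
1 + 1/(13/4) = 1 + 4/13 = 17/13
14 + 1/(17/13) = 14 + 13/17 = 251/17
1 + 1/(251/17) = 1 + 17/251 = 268/251
50 + 1/(268/251) = 50 + 251/268 = 13651/268

13651/268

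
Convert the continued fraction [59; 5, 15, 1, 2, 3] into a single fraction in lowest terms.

47062/795

Build up convergents one term at a time:
a_0 = 59: 59/1
a_1 = 5: 296/5
a_2 = 15: 4499/76
a_3 = 1: 4795/81
a_4 = 2: 14089/238
a_5 = 3: 47062/795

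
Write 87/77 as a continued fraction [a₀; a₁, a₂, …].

[1; 7, 1, 2, 3]

87 = 1·77 + 10, so a_0 = 1
77 = 7·10 + 7, so a_1 = 7
10 = 1·7 + 3, so a_2 = 1
7 = 2·3 + 1, so a_3 = 2
3 = 3·1 + 0, so a_4 = 3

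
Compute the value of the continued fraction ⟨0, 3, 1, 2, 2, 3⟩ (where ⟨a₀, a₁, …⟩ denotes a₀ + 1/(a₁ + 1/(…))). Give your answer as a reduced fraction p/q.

24/89

Collapse the nested fraction from the inside out:
Start with 3.
2 + 1/(3/1) = 2 + 1/3 = 7/3
2 + 1/(7/3) = 2 + 3/7 = 17/7
1 + 1/(17/7) = 1 + 7/17 = 24/17
3 + 1/(24/17) = 3 + 17/24 = 89/24
0 + 1/(89/24) = 0 + 24/89 = 24/89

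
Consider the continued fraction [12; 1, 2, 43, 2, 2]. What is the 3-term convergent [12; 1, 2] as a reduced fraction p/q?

38/3

Build up convergents one term at a time:
a_0 = 12: 12/1
a_1 = 1: 13/1
a_2 = 2: 38/3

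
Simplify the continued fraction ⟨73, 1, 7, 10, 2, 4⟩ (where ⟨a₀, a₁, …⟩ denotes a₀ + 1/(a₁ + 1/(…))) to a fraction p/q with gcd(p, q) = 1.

56220/761

Use the convergent recurrence hₖ = aₖ·hₖ₋₁ + hₖ₋₂ (and likewise for the denominators kₖ):
a_0 = 73: 73/1
a_1 = 1: 74/1
a_2 = 7: 591/8
a_3 = 10: 5984/81
a_4 = 2: 12559/170
a_5 = 4: 56220/761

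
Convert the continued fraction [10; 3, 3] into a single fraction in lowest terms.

103/10

Use the convergent recurrence hₖ = aₖ·hₖ₋₁ + hₖ₋₂ (and likewise for the denominators kₖ):
a_0 = 10: 10/1
a_1 = 3: 31/3
a_2 = 3: 103/10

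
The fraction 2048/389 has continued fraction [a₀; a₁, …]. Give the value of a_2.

1

2048 = 5·389 + 103, so a_0 = 5
389 = 3·103 + 80, so a_1 = 3
103 = 1·80 + 23, so a_2 = 1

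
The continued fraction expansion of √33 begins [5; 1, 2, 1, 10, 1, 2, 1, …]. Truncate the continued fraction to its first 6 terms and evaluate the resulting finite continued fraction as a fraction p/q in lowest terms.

Start with 1.
10 + 1/(1/1) = 10 + 1/1 = 11/1
1 + 1/(11/1) = 1 + 1/11 = 12/11
2 + 1/(12/11) = 2 + 11/12 = 35/12
1 + 1/(35/12) = 1 + 12/35 = 47/35
5 + 1/(47/35) = 5 + 35/47 = 270/47

270/47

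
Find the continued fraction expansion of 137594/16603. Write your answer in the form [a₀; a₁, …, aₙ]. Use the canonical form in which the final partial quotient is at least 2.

[8; 3, 2, 12, 2, 6, 14]

Run the Euclidean algorithm, recording each quotient:
⌊137594/16603⌋ = 8, remainder 4770
⌊16603/4770⌋ = 3, remainder 2293
⌊4770/2293⌋ = 2, remainder 184
⌊2293/184⌋ = 12, remainder 85
⌊184/85⌋ = 2, remainder 14
⌊85/14⌋ = 6, remainder 1
⌊14/1⌋ = 14, remainder 0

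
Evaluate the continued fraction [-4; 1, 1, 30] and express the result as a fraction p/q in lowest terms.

-213/61

Start with 30.
1 + 1/(30/1) = 1 + 1/30 = 31/30
1 + 1/(31/30) = 1 + 30/31 = 61/31
-4 + 1/(61/31) = -4 + 31/61 = -213/61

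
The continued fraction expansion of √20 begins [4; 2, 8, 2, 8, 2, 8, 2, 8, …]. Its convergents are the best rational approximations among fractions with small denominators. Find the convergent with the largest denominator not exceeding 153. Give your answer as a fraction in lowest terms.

161/36

List convergents until the denominator exceeds the bound:
a_0 = 4: 4/1  (≤ bound)
a_1 = 2: 9/2  (≤ bound)
a_2 = 8: 76/17  (≤ bound)
a_3 = 2: 161/36  (≤ bound)
a_4 = 8: 1364/305  (> 153, stop)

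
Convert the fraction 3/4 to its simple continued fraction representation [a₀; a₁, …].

[0; 1, 3]

Apply division with remainder until the remainder is 0:
3 ÷ 4 → quotient 0, remainder 3
4 ÷ 3 → quotient 1, remainder 1
3 ÷ 1 → quotient 3, remainder 0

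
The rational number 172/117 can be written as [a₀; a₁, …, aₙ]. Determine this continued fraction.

172 ÷ 117 → quotient 1, remainder 55
117 ÷ 55 → quotient 2, remainder 7
55 ÷ 7 → quotient 7, remainder 6
7 ÷ 6 → quotient 1, remainder 1
6 ÷ 1 → quotient 6, remainder 0

[1; 2, 7, 1, 6]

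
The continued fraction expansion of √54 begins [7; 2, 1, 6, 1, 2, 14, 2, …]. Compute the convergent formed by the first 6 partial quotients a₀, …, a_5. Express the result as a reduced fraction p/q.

Start with 2.
1 + 1/(2/1) = 1 + 1/2 = 3/2
6 + 1/(3/2) = 6 + 2/3 = 20/3
1 + 1/(20/3) = 1 + 3/20 = 23/20
2 + 1/(23/20) = 2 + 20/23 = 66/23
7 + 1/(66/23) = 7 + 23/66 = 485/66

485/66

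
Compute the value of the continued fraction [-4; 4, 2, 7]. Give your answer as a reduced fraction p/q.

-253/67

Use the convergent recurrence hₖ = aₖ·hₖ₋₁ + hₖ₋₂ (and likewise for the denominators kₖ):
a_0 = -4: -4/1
a_1 = 4: -15/4
a_2 = 2: -34/9
a_3 = 7: -253/67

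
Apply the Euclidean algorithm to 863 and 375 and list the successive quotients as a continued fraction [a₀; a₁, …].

[2; 3, 3, 7, 5]

Apply division with remainder until the remainder is 0:
863 ÷ 375 → quotient 2, remainder 113
375 ÷ 113 → quotient 3, remainder 36
113 ÷ 36 → quotient 3, remainder 5
36 ÷ 5 → quotient 7, remainder 1
5 ÷ 1 → quotient 5, remainder 0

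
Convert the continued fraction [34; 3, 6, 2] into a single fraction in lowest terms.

Start with 2.
6 + 1/(2/1) = 6 + 1/2 = 13/2
3 + 1/(13/2) = 3 + 2/13 = 41/13
34 + 1/(41/13) = 34 + 13/41 = 1407/41

1407/41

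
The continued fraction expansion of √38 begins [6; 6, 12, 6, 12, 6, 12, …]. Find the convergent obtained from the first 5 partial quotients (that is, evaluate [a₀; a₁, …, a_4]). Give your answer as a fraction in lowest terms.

a_0 = 6: 6/1
a_1 = 6: 37/6
a_2 = 12: 450/73
a_3 = 6: 2737/444
a_4 = 12: 33294/5401

33294/5401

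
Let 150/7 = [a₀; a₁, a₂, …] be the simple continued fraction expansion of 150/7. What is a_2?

⌊150/7⌋ = 21, remainder 3
⌊7/3⌋ = 2, remainder 1
⌊3/1⌋ = 3, remainder 0

3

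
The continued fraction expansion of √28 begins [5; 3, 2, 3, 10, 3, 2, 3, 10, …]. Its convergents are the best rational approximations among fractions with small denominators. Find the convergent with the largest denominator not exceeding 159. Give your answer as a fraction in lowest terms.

List convergents until the denominator exceeds the bound:
a_0 = 5: 5/1  (≤ bound)
a_1 = 3: 16/3  (≤ bound)
a_2 = 2: 37/7  (≤ bound)
a_3 = 3: 127/24  (≤ bound)
a_4 = 10: 1307/247  (> 159, stop)

127/24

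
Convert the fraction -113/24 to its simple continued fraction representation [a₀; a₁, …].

[-5; 3, 2, 3]

Run the Euclidean algorithm, recording each quotient:
-113 ÷ 24 → quotient -5, remainder 7
24 ÷ 7 → quotient 3, remainder 3
7 ÷ 3 → quotient 2, remainder 1
3 ÷ 1 → quotient 3, remainder 0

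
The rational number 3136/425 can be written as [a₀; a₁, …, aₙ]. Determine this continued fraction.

[7; 2, 1, 1, 1, 3, 2, 6]

Run the Euclidean algorithm, recording each quotient:
3136 ÷ 425 → quotient 7, remainder 161
425 ÷ 161 → quotient 2, remainder 103
161 ÷ 103 → quotient 1, remainder 58
103 ÷ 58 → quotient 1, remainder 45
58 ÷ 45 → quotient 1, remainder 13
45 ÷ 13 → quotient 3, remainder 6
13 ÷ 6 → quotient 2, remainder 1
6 ÷ 1 → quotient 6, remainder 0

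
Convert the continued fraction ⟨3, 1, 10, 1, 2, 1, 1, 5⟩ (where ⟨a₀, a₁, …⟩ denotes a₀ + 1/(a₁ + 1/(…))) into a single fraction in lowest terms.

1789/457

Use the convergent recurrence hₖ = aₖ·hₖ₋₁ + hₖ₋₂ (and likewise for the denominators kₖ):
a_0 = 3: 3/1
a_1 = 1: 4/1
a_2 = 10: 43/11
a_3 = 1: 47/12
a_4 = 2: 137/35
a_5 = 1: 184/47
a_6 = 1: 321/82
a_7 = 5: 1789/457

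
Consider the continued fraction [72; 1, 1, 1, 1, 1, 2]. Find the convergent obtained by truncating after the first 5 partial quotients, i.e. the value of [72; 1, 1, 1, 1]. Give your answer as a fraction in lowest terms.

363/5

Build up convergents one term at a time:
a_0 = 72: 72/1
a_1 = 1: 73/1
a_2 = 1: 145/2
a_3 = 1: 218/3
a_4 = 1: 363/5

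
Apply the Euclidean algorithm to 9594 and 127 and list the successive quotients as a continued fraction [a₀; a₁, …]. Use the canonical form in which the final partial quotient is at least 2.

Apply division with remainder until the remainder is 0:
9594 ÷ 127 → quotient 75, remainder 69
127 ÷ 69 → quotient 1, remainder 58
69 ÷ 58 → quotient 1, remainder 11
58 ÷ 11 → quotient 5, remainder 3
11 ÷ 3 → quotient 3, remainder 2
3 ÷ 2 → quotient 1, remainder 1
2 ÷ 1 → quotient 2, remainder 0

[75; 1, 1, 5, 3, 1, 2]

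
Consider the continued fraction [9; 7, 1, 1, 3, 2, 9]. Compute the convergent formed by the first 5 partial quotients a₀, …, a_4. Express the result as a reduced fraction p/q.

484/53

Starting at the tail and folding back:
Start with 3.
1 + 1/(3/1) = 1 + 1/3 = 4/3
1 + 1/(4/3) = 1 + 3/4 = 7/4
7 + 1/(7/4) = 7 + 4/7 = 53/7
9 + 1/(53/7) = 9 + 7/53 = 484/53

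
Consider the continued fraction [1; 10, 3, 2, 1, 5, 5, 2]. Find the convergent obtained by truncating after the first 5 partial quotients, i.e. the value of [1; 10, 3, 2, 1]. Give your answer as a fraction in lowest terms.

113/103

Start with 1.
2 + 1/(1/1) = 2 + 1/1 = 3/1
3 + 1/(3/1) = 3 + 1/3 = 10/3
10 + 1/(10/3) = 10 + 3/10 = 103/10
1 + 1/(103/10) = 1 + 10/103 = 113/103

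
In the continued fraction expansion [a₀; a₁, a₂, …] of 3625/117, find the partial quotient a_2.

⌊3625/117⌋ = 30, remainder 115
⌊117/115⌋ = 1, remainder 2
⌊115/2⌋ = 57, remainder 1

57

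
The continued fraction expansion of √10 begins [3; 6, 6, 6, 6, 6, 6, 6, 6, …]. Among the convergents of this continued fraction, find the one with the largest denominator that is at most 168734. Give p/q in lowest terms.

List convergents until the denominator exceeds the bound:
a_0 = 3: 3/1  (≤ bound)
a_1 = 6: 19/6  (≤ bound)
a_2 = 6: 117/37  (≤ bound)
a_3 = 6: 721/228  (≤ bound)
a_4 = 6: 4443/1405  (≤ bound)
a_5 = 6: 27379/8658  (≤ bound)
a_6 = 6: 168717/53353  (≤ bound)
a_7 = 6: 1039681/328776  (> 168734, stop)

168717/53353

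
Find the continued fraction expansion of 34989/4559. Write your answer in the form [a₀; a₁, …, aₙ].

Run the Euclidean algorithm, recording each quotient:
⌊34989/4559⌋ = 7, remainder 3076
⌊4559/3076⌋ = 1, remainder 1483
⌊3076/1483⌋ = 2, remainder 110
⌊1483/110⌋ = 13, remainder 53
⌊110/53⌋ = 2, remainder 4
⌊53/4⌋ = 13, remainder 1
⌊4/1⌋ = 4, remainder 0

[7; 1, 2, 13, 2, 13, 4]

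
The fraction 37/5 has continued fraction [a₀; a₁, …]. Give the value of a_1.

2

Run the Euclidean algorithm, recording each quotient:
37 = 7·5 + 2, so a_0 = 7
5 = 2·2 + 1, so a_1 = 2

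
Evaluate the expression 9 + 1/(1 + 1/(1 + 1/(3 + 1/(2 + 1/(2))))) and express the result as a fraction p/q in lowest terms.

Use the convergent recurrence hₖ = aₖ·hₖ₋₁ + hₖ₋₂ (and likewise for the denominators kₖ):
a_0 = 9: 9/1
a_1 = 1: 10/1
a_2 = 1: 19/2
a_3 = 3: 67/7
a_4 = 2: 153/16
a_5 = 2: 373/39

373/39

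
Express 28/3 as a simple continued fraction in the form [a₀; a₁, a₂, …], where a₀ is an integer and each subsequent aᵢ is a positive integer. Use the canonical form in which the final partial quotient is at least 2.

[9; 3]

28 ÷ 3 → quotient 9, remainder 1
3 ÷ 1 → quotient 3, remainder 0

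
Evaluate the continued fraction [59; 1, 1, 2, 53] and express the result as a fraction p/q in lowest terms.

a_0 = 59: 59/1
a_1 = 1: 60/1
a_2 = 1: 119/2
a_3 = 2: 298/5
a_4 = 53: 15913/267

15913/267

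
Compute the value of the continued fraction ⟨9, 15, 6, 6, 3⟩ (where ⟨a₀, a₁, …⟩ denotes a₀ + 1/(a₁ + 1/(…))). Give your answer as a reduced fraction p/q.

Start with 3.
6 + 1/(3/1) = 6 + 1/3 = 19/3
6 + 1/(19/3) = 6 + 3/19 = 117/19
15 + 1/(117/19) = 15 + 19/117 = 1774/117
9 + 1/(1774/117) = 9 + 117/1774 = 16083/1774

16083/1774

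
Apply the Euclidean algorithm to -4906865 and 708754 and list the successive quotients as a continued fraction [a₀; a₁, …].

[-7; 13, 39, 3, 2, 11, 1, 15]

Run the Euclidean algorithm, recording each quotient:
⌊-4906865/708754⌋ = -7, remainder 54413
⌊708754/54413⌋ = 13, remainder 1385
⌊54413/1385⌋ = 39, remainder 398
⌊1385/398⌋ = 3, remainder 191
⌊398/191⌋ = 2, remainder 16
⌊191/16⌋ = 11, remainder 15
⌊16/15⌋ = 1, remainder 1
⌊15/1⌋ = 15, remainder 0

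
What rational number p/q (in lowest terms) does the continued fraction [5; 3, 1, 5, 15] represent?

1836/349

Collapse the nested fraction from the inside out:
Start with 15.
5 + 1/(15/1) = 5 + 1/15 = 76/15
1 + 1/(76/15) = 1 + 15/76 = 91/76
3 + 1/(91/76) = 3 + 76/91 = 349/91
5 + 1/(349/91) = 5 + 91/349 = 1836/349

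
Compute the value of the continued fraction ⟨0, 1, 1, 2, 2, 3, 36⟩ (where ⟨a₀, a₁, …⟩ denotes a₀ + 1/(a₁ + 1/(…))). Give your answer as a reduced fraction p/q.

Start with 36.
3 + 1/(36/1) = 3 + 1/36 = 109/36
2 + 1/(109/36) = 2 + 36/109 = 254/109
2 + 1/(254/109) = 2 + 109/254 = 617/254
1 + 1/(617/254) = 1 + 254/617 = 871/617
1 + 1/(871/617) = 1 + 617/871 = 1488/871
0 + 1/(1488/871) = 0 + 871/1488 = 871/1488

871/1488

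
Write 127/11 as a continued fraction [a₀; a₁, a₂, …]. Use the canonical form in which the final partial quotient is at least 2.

[11; 1, 1, 5]

127 = 11·11 + 6, so a_0 = 11
11 = 1·6 + 5, so a_1 = 1
6 = 1·5 + 1, so a_2 = 1
5 = 5·1 + 0, so a_3 = 5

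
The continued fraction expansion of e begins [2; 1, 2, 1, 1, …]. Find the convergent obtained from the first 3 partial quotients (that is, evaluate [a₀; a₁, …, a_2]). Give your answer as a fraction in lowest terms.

8/3

a_0 = 2: 2/1
a_1 = 1: 3/1
a_2 = 2: 8/3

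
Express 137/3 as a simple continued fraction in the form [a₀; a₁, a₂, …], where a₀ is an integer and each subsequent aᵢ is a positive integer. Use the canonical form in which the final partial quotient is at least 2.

[45; 1, 2]

137 = 45·3 + 2, so a_0 = 45
3 = 1·2 + 1, so a_1 = 1
2 = 2·1 + 0, so a_2 = 2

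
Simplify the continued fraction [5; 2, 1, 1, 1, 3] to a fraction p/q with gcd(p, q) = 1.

a_0 = 5: 5/1
a_1 = 2: 11/2
a_2 = 1: 16/3
a_3 = 1: 27/5
a_4 = 1: 43/8
a_5 = 3: 156/29

156/29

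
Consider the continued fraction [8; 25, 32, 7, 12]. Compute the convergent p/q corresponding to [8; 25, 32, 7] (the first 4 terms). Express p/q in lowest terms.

Starting at the tail and folding back:
Start with 7.
32 + 1/(7/1) = 32 + 1/7 = 225/7
25 + 1/(225/7) = 25 + 7/225 = 5632/225
8 + 1/(5632/225) = 8 + 225/5632 = 45281/5632

45281/5632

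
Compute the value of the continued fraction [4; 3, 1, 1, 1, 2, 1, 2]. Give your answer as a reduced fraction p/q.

466/109

a_0 = 4: 4/1
a_1 = 3: 13/3
a_2 = 1: 17/4
a_3 = 1: 30/7
a_4 = 1: 47/11
a_5 = 2: 124/29
a_6 = 1: 171/40
a_7 = 2: 466/109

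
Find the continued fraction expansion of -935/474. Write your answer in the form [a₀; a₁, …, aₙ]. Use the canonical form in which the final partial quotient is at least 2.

-935 = -2·474 + 13, so a_0 = -2
474 = 36·13 + 6, so a_1 = 36
13 = 2·6 + 1, so a_2 = 2
6 = 6·1 + 0, so a_3 = 6

[-2; 36, 2, 6]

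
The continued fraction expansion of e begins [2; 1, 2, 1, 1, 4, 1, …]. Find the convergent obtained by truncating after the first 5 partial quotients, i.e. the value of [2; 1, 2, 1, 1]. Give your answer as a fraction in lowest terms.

Start with 1.
1 + 1/(1/1) = 1 + 1/1 = 2/1
2 + 1/(2/1) = 2 + 1/2 = 5/2
1 + 1/(5/2) = 1 + 2/5 = 7/5
2 + 1/(7/5) = 2 + 5/7 = 19/7

19/7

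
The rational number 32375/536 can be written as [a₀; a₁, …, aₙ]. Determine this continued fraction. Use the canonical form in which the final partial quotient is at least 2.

[60; 2, 2, 35, 3]

Apply division with remainder until the remainder is 0:
⌊32375/536⌋ = 60, remainder 215
⌊536/215⌋ = 2, remainder 106
⌊215/106⌋ = 2, remainder 3
⌊106/3⌋ = 35, remainder 1
⌊3/1⌋ = 3, remainder 0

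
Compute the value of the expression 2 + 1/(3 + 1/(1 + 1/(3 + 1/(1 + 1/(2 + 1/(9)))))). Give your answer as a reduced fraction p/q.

1123/496

Starting at the tail and folding back:
Start with 9.
2 + 1/(9/1) = 2 + 1/9 = 19/9
1 + 1/(19/9) = 1 + 9/19 = 28/19
3 + 1/(28/19) = 3 + 19/28 = 103/28
1 + 1/(103/28) = 1 + 28/103 = 131/103
3 + 1/(131/103) = 3 + 103/131 = 496/131
2 + 1/(496/131) = 2 + 131/496 = 1123/496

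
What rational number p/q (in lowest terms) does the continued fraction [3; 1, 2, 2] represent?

26/7

Starting at the tail and folding back:
Start with 2.
2 + 1/(2/1) = 2 + 1/2 = 5/2
1 + 1/(5/2) = 1 + 2/5 = 7/5
3 + 1/(7/5) = 3 + 5/7 = 26/7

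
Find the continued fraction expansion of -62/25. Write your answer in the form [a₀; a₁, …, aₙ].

⌊-62/25⌋ = -3, remainder 13
⌊25/13⌋ = 1, remainder 12
⌊13/12⌋ = 1, remainder 1
⌊12/1⌋ = 12, remainder 0

[-3; 1, 1, 12]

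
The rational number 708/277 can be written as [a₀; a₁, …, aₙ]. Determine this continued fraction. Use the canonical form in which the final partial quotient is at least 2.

Apply division with remainder until the remainder is 0:
⌊708/277⌋ = 2, remainder 154
⌊277/154⌋ = 1, remainder 123
⌊154/123⌋ = 1, remainder 31
⌊123/31⌋ = 3, remainder 30
⌊31/30⌋ = 1, remainder 1
⌊30/1⌋ = 30, remainder 0

[2; 1, 1, 3, 1, 30]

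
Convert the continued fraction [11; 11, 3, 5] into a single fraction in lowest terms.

Starting at the tail and folding back:
Start with 5.
3 + 1/(5/1) = 3 + 1/5 = 16/5
11 + 1/(16/5) = 11 + 5/16 = 181/16
11 + 1/(181/16) = 11 + 16/181 = 2007/181

2007/181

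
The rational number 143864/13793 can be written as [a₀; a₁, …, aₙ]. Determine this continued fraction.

143864 = 10·13793 + 5934, so a_0 = 10
13793 = 2·5934 + 1925, so a_1 = 2
5934 = 3·1925 + 159, so a_2 = 3
1925 = 12·159 + 17, so a_3 = 12
159 = 9·17 + 6, so a_4 = 9
17 = 2·6 + 5, so a_5 = 2
6 = 1·5 + 1, so a_6 = 1
5 = 5·1 + 0, so a_7 = 5

[10; 2, 3, 12, 9, 2, 1, 5]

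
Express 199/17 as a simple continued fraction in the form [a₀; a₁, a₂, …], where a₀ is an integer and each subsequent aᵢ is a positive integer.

[11; 1, 2, 2, 2]

199 ÷ 17 → quotient 11, remainder 12
17 ÷ 12 → quotient 1, remainder 5
12 ÷ 5 → quotient 2, remainder 2
5 ÷ 2 → quotient 2, remainder 1
2 ÷ 1 → quotient 2, remainder 0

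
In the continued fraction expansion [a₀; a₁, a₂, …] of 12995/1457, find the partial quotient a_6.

5

12995 = 8·1457 + 1339, so a_0 = 8
1457 = 1·1339 + 118, so a_1 = 1
1339 = 11·118 + 41, so a_2 = 11
118 = 2·41 + 36, so a_3 = 2
41 = 1·36 + 5, so a_4 = 1
36 = 7·5 + 1, so a_5 = 7
5 = 5·1 + 0, so a_6 = 5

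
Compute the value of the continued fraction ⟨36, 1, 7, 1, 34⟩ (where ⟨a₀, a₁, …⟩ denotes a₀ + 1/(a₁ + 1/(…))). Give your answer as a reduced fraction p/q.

Start with 34.
1 + 1/(34/1) = 1 + 1/34 = 35/34
7 + 1/(35/34) = 7 + 34/35 = 279/35
1 + 1/(279/35) = 1 + 35/279 = 314/279
36 + 1/(314/279) = 36 + 279/314 = 11583/314

11583/314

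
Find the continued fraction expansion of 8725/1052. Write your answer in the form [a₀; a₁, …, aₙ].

⌊8725/1052⌋ = 8, remainder 309
⌊1052/309⌋ = 3, remainder 125
⌊309/125⌋ = 2, remainder 59
⌊125/59⌋ = 2, remainder 7
⌊59/7⌋ = 8, remainder 3
⌊7/3⌋ = 2, remainder 1
⌊3/1⌋ = 3, remainder 0

[8; 3, 2, 2, 8, 2, 3]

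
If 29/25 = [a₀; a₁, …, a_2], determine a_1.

29 = 1·25 + 4, so a_0 = 1
25 = 6·4 + 1, so a_1 = 6

6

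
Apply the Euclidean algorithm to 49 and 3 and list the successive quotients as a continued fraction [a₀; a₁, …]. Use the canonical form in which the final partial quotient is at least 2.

49 = 16·3 + 1, so a_0 = 16
3 = 3·1 + 0, so a_1 = 3

[16; 3]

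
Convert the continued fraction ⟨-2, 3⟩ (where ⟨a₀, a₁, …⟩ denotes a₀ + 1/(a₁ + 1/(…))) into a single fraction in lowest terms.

-5/3

Start with 3.
-2 + 1/(3/1) = -2 + 1/3 = -5/3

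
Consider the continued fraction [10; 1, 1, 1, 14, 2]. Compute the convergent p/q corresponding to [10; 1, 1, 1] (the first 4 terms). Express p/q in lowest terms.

Work from the innermost term outward:
Start with 1.
1 + 1/(1/1) = 1 + 1/1 = 2/1
1 + 1/(2/1) = 1 + 1/2 = 3/2
10 + 1/(3/2) = 10 + 2/3 = 32/3

32/3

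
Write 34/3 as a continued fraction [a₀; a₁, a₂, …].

Repeatedly divide and take the remainder:
34 = 11·3 + 1, so a_0 = 11
3 = 3·1 + 0, so a_1 = 3

[11; 3]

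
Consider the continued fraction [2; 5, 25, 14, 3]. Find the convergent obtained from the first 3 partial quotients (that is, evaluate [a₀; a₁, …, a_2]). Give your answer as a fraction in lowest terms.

277/126

a_0 = 2: 2/1
a_1 = 5: 11/5
a_2 = 25: 277/126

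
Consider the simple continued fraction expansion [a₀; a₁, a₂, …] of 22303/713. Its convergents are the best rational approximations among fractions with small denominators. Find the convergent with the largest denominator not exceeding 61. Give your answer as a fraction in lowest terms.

a_0 = 31: 31/1  (≤ bound)
a_1 = 3: 94/3  (≤ bound)
a_2 = 1: 125/4  (≤ bound)
a_3 = 1: 219/7  (≤ bound)
a_4 = 3: 782/25  (≤ bound)
a_5 = 2: 1783/57  (≤ bound)
a_6 = 1: 2565/82  (> 61, stop)

1783/57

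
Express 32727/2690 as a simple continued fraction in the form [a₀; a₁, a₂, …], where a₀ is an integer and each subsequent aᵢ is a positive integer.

[12; 6, 55, 1, 7]

⌊32727/2690⌋ = 12, remainder 447
⌊2690/447⌋ = 6, remainder 8
⌊447/8⌋ = 55, remainder 7
⌊8/7⌋ = 1, remainder 1
⌊7/1⌋ = 7, remainder 0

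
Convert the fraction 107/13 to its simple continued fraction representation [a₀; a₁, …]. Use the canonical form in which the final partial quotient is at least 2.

107 = 8·13 + 3, so a_0 = 8
13 = 4·3 + 1, so a_1 = 4
3 = 3·1 + 0, so a_2 = 3

[8; 4, 3]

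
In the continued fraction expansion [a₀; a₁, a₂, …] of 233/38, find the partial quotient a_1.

Repeatedly divide and take the remainder:
233 ÷ 38 → quotient 6, remainder 5
38 ÷ 5 → quotient 7, remainder 3

7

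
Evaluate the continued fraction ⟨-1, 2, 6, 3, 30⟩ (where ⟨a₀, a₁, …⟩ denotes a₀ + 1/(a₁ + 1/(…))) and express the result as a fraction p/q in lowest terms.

-667/1243

a_0 = -1: -1/1
a_1 = 2: -1/2
a_2 = 6: -7/13
a_3 = 3: -22/41
a_4 = 30: -667/1243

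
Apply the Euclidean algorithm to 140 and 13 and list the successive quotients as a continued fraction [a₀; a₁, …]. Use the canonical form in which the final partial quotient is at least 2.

⌊140/13⌋ = 10, remainder 10
⌊13/10⌋ = 1, remainder 3
⌊10/3⌋ = 3, remainder 1
⌊3/1⌋ = 3, remainder 0

[10; 1, 3, 3]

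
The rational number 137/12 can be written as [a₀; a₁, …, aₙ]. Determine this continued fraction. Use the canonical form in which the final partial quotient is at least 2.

[11; 2, 2, 2]

137 ÷ 12 → quotient 11, remainder 5
12 ÷ 5 → quotient 2, remainder 2
5 ÷ 2 → quotient 2, remainder 1
2 ÷ 1 → quotient 2, remainder 0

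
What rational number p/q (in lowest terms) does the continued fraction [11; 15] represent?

Compute successive convergents:
a_0 = 11: 11/1
a_1 = 15: 166/15

166/15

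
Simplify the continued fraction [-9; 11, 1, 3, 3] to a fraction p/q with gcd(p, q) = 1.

Work from the innermost term outward:
Start with 3.
3 + 1/(3/1) = 3 + 1/3 = 10/3
1 + 1/(10/3) = 1 + 3/10 = 13/10
11 + 1/(13/10) = 11 + 10/13 = 153/13
-9 + 1/(153/13) = -9 + 13/153 = -1364/153

-1364/153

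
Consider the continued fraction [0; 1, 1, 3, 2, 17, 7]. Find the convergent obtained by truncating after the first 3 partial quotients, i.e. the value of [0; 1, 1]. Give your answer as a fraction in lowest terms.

Collapse the nested fraction from the inside out:
Start with 1.
1 + 1/(1/1) = 1 + 1/1 = 2/1
0 + 1/(2/1) = 0 + 1/2 = 1/2

1/2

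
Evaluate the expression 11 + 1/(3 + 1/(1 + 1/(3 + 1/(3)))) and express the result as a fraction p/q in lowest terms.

Start with 3.
3 + 1/(3/1) = 3 + 1/3 = 10/3
1 + 1/(10/3) = 1 + 3/10 = 13/10
3 + 1/(13/10) = 3 + 10/13 = 49/13
11 + 1/(49/13) = 11 + 13/49 = 552/49

552/49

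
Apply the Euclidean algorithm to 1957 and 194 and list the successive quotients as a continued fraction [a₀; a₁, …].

Apply division with remainder until the remainder is 0:
1957 ÷ 194 → quotient 10, remainder 17
194 ÷ 17 → quotient 11, remainder 7
17 ÷ 7 → quotient 2, remainder 3
7 ÷ 3 → quotient 2, remainder 1
3 ÷ 1 → quotient 3, remainder 0

[10; 11, 2, 2, 3]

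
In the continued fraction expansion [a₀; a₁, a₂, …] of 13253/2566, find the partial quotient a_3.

Repeatedly divide and take the remainder:
13253 ÷ 2566 → quotient 5, remainder 423
2566 ÷ 423 → quotient 6, remainder 28
423 ÷ 28 → quotient 15, remainder 3
28 ÷ 3 → quotient 9, remainder 1

9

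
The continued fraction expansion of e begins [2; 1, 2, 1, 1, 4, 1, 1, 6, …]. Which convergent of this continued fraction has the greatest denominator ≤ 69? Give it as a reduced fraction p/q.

a_0 = 2: 2/1  (≤ bound)
a_1 = 1: 3/1  (≤ bound)
a_2 = 2: 8/3  (≤ bound)
a_3 = 1: 11/4  (≤ bound)
a_4 = 1: 19/7  (≤ bound)
a_5 = 4: 87/32  (≤ bound)
a_6 = 1: 106/39  (≤ bound)
a_7 = 1: 193/71  (> 69, stop)

106/39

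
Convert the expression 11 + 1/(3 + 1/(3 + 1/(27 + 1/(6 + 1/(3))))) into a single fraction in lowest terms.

Build up convergents one term at a time:
a_0 = 11: 11/1
a_1 = 3: 34/3
a_2 = 3: 113/10
a_3 = 27: 3085/273
a_4 = 6: 18623/1648
a_5 = 3: 58954/5217

58954/5217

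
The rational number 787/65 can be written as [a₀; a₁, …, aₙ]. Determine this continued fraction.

787 = 12·65 + 7, so a_0 = 12
65 = 9·7 + 2, so a_1 = 9
7 = 3·2 + 1, so a_2 = 3
2 = 2·1 + 0, so a_3 = 2

[12; 9, 3, 2]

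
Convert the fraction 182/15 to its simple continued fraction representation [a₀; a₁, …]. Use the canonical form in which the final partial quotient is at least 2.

Repeatedly divide and take the remainder:
182 = 12·15 + 2, so a_0 = 12
15 = 7·2 + 1, so a_1 = 7
2 = 2·1 + 0, so a_2 = 2

[12; 7, 2]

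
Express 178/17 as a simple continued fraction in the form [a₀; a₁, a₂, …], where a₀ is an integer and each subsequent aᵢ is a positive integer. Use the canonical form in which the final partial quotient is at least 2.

178 ÷ 17 → quotient 10, remainder 8
17 ÷ 8 → quotient 2, remainder 1
8 ÷ 1 → quotient 8, remainder 0

[10; 2, 8]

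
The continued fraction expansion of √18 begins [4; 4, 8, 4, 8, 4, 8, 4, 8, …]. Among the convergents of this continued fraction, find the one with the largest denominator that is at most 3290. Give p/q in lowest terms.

a_0 = 4: 4/1  (≤ bound)
a_1 = 4: 17/4  (≤ bound)
a_2 = 8: 140/33  (≤ bound)
a_3 = 4: 577/136  (≤ bound)
a_4 = 8: 4756/1121  (≤ bound)
a_5 = 4: 19601/4620  (> 3290, stop)

4756/1121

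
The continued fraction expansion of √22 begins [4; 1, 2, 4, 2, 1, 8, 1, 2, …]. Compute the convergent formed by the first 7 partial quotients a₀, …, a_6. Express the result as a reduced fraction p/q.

Build up convergents one term at a time:
a_0 = 4: 4/1
a_1 = 1: 5/1
a_2 = 2: 14/3
a_3 = 4: 61/13
a_4 = 2: 136/29
a_5 = 1: 197/42
a_6 = 8: 1712/365

1712/365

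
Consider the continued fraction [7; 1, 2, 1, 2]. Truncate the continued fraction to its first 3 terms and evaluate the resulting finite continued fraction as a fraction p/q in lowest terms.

a_0 = 7: 7/1
a_1 = 1: 8/1
a_2 = 2: 23/3

23/3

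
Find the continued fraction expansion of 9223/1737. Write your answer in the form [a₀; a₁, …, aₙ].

⌊9223/1737⌋ = 5, remainder 538
⌊1737/538⌋ = 3, remainder 123
⌊538/123⌋ = 4, remainder 46
⌊123/46⌋ = 2, remainder 31
⌊46/31⌋ = 1, remainder 15
⌊31/15⌋ = 2, remainder 1
⌊15/1⌋ = 15, remainder 0

[5; 3, 4, 2, 1, 2, 15]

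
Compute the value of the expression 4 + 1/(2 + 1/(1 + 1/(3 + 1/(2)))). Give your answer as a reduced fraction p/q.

Work from the innermost term outward:
Start with 2.
3 + 1/(2/1) = 3 + 1/2 = 7/2
1 + 1/(7/2) = 1 + 2/7 = 9/7
2 + 1/(9/7) = 2 + 7/9 = 25/9
4 + 1/(25/9) = 4 + 9/25 = 109/25

109/25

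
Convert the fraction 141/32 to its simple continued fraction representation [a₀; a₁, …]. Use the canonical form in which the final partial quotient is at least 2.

141 ÷ 32 → quotient 4, remainder 13
32 ÷ 13 → quotient 2, remainder 6
13 ÷ 6 → quotient 2, remainder 1
6 ÷ 1 → quotient 6, remainder 0

[4; 2, 2, 6]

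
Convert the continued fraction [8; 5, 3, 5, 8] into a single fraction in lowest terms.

Build up convergents one term at a time:
a_0 = 8: 8/1
a_1 = 5: 41/5
a_2 = 3: 131/16
a_3 = 5: 696/85
a_4 = 8: 5699/696

5699/696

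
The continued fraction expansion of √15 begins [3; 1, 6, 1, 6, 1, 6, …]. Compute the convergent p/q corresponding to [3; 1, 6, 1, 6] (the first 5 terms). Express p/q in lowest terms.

213/55

Work from the innermost term outward:
Start with 6.
1 + 1/(6/1) = 1 + 1/6 = 7/6
6 + 1/(7/6) = 6 + 6/7 = 48/7
1 + 1/(48/7) = 1 + 7/48 = 55/48
3 + 1/(55/48) = 3 + 48/55 = 213/55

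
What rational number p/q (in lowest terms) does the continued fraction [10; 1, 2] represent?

a_0 = 10: 10/1
a_1 = 1: 11/1
a_2 = 2: 32/3

32/3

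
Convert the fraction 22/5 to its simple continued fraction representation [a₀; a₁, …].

[4; 2, 2]

22 ÷ 5 → quotient 4, remainder 2
5 ÷ 2 → quotient 2, remainder 1
2 ÷ 1 → quotient 2, remainder 0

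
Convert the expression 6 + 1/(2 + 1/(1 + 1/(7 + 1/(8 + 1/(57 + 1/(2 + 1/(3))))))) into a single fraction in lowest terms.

Compute successive convergents:
a_0 = 6: 6/1
a_1 = 2: 13/2
a_2 = 1: 19/3
a_3 = 7: 146/23
a_4 = 8: 1187/187
a_5 = 57: 67805/10682
a_6 = 2: 136797/21551
a_7 = 3: 478196/75335

478196/75335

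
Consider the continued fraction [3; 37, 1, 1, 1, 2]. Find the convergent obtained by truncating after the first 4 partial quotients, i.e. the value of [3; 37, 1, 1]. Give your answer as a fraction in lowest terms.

a_0 = 3: 3/1
a_1 = 37: 112/37
a_2 = 1: 115/38
a_3 = 1: 227/75

227/75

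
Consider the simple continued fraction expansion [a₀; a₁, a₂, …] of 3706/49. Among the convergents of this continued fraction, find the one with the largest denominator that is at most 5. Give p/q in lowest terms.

227/3

a_0 = 75: 75/1  (≤ bound)
a_1 = 1: 76/1  (≤ bound)
a_2 = 1: 151/2  (≤ bound)
a_3 = 1: 227/3  (≤ bound)
a_4 = 2: 605/8  (> 5, stop)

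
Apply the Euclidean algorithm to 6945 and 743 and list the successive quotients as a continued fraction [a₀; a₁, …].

[9; 2, 1, 7, 3, 10]

6945 ÷ 743 → quotient 9, remainder 258
743 ÷ 258 → quotient 2, remainder 227
258 ÷ 227 → quotient 1, remainder 31
227 ÷ 31 → quotient 7, remainder 10
31 ÷ 10 → quotient 3, remainder 1
10 ÷ 1 → quotient 10, remainder 0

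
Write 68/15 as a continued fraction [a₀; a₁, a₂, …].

Repeatedly divide and take the remainder:
⌊68/15⌋ = 4, remainder 8
⌊15/8⌋ = 1, remainder 7
⌊8/7⌋ = 1, remainder 1
⌊7/1⌋ = 7, remainder 0

[4; 1, 1, 7]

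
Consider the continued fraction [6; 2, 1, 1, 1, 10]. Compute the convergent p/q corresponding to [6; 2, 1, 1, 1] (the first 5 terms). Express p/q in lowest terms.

a_0 = 6: 6/1
a_1 = 2: 13/2
a_2 = 1: 19/3
a_3 = 1: 32/5
a_4 = 1: 51/8

51/8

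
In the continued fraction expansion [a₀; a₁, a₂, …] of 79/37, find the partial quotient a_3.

⌊79/37⌋ = 2, remainder 5
⌊37/5⌋ = 7, remainder 2
⌊5/2⌋ = 2, remainder 1
⌊2/1⌋ = 2, remainder 0

2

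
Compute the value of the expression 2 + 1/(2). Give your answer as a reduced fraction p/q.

Build up convergents one term at a time:
a_0 = 2: 2/1
a_1 = 2: 5/2

5/2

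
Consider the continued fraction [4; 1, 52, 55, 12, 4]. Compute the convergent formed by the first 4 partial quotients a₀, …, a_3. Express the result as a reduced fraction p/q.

14525/2916

a_0 = 4: 4/1
a_1 = 1: 5/1
a_2 = 52: 264/53
a_3 = 55: 14525/2916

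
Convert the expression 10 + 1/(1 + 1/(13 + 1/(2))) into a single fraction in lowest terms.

Starting at the tail and folding back:
Start with 2.
13 + 1/(2/1) = 13 + 1/2 = 27/2
1 + 1/(27/2) = 1 + 2/27 = 29/27
10 + 1/(29/27) = 10 + 27/29 = 317/29

317/29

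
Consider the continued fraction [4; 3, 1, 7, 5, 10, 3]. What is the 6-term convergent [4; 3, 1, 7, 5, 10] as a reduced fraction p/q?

6902/1621

a_0 = 4: 4/1
a_1 = 3: 13/3
a_2 = 1: 17/4
a_3 = 7: 132/31
a_4 = 5: 677/159
a_5 = 10: 6902/1621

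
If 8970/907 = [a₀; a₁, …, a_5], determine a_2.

8

8970 ÷ 907 → quotient 9, remainder 807
907 ÷ 807 → quotient 1, remainder 100
807 ÷ 100 → quotient 8, remainder 7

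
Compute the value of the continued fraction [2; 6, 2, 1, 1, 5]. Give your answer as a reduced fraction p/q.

a_0 = 2: 2/1
a_1 = 6: 13/6
a_2 = 2: 28/13
a_3 = 1: 41/19
a_4 = 1: 69/32
a_5 = 5: 386/179

386/179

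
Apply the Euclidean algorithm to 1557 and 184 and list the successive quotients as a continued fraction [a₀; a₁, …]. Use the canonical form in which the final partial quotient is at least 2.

⌊1557/184⌋ = 8, remainder 85
⌊184/85⌋ = 2, remainder 14
⌊85/14⌋ = 6, remainder 1
⌊14/1⌋ = 14, remainder 0

[8; 2, 6, 14]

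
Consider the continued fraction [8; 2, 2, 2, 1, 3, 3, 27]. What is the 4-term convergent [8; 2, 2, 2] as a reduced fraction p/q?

Start with 2.
2 + 1/(2/1) = 2 + 1/2 = 5/2
2 + 1/(5/2) = 2 + 2/5 = 12/5
8 + 1/(12/5) = 8 + 5/12 = 101/12

101/12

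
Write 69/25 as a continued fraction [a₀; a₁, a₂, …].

Run the Euclidean algorithm, recording each quotient:
69 = 2·25 + 19, so a_0 = 2
25 = 1·19 + 6, so a_1 = 1
19 = 3·6 + 1, so a_2 = 3
6 = 6·1 + 0, so a_3 = 6

[2; 1, 3, 6]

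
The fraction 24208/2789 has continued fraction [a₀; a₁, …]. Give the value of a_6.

6

24208 = 8·2789 + 1896, so a_0 = 8
2789 = 1·1896 + 893, so a_1 = 1
1896 = 2·893 + 110, so a_2 = 2
893 = 8·110 + 13, so a_3 = 8
110 = 8·13 + 6, so a_4 = 8
13 = 2·6 + 1, so a_5 = 2
6 = 6·1 + 0, so a_6 = 6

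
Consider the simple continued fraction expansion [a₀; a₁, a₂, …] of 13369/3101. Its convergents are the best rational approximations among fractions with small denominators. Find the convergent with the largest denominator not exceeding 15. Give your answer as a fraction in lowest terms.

56/13

a_0 = 4: 4/1  (≤ bound)
a_1 = 3: 13/3  (≤ bound)
a_2 = 4: 56/13  (≤ bound)
a_3 = 1: 69/16  (> 15, stop)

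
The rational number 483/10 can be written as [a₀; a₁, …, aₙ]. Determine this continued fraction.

[48; 3, 3]

483 = 48·10 + 3, so a_0 = 48
10 = 3·3 + 1, so a_1 = 3
3 = 3·1 + 0, so a_2 = 3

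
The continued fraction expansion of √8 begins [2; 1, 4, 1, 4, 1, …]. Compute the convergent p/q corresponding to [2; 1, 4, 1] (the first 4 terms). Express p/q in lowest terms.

17/6

Start with 1.
4 + 1/(1/1) = 4 + 1/1 = 5/1
1 + 1/(5/1) = 1 + 1/5 = 6/5
2 + 1/(6/5) = 2 + 5/6 = 17/6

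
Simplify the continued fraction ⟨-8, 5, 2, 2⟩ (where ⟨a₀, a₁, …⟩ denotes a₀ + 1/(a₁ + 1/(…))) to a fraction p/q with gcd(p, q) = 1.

-211/27

Start with 2.
2 + 1/(2/1) = 2 + 1/2 = 5/2
5 + 1/(5/2) = 5 + 2/5 = 27/5
-8 + 1/(27/5) = -8 + 5/27 = -211/27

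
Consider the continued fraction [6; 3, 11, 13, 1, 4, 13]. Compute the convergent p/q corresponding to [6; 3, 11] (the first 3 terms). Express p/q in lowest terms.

a_0 = 6: 6/1
a_1 = 3: 19/3
a_2 = 11: 215/34

215/34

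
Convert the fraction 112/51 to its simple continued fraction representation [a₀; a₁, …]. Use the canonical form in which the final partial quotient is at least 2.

[2; 5, 10]

112 ÷ 51 → quotient 2, remainder 10
51 ÷ 10 → quotient 5, remainder 1
10 ÷ 1 → quotient 10, remainder 0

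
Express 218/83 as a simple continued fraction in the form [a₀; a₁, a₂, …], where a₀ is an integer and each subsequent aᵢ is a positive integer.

Apply division with remainder until the remainder is 0:
218 ÷ 83 → quotient 2, remainder 52
83 ÷ 52 → quotient 1, remainder 31
52 ÷ 31 → quotient 1, remainder 21
31 ÷ 21 → quotient 1, remainder 10
21 ÷ 10 → quotient 2, remainder 1
10 ÷ 1 → quotient 10, remainder 0

[2; 1, 1, 1, 2, 10]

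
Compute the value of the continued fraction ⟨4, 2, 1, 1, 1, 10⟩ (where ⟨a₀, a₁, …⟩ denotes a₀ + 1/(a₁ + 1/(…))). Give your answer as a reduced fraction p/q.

a_0 = 4: 4/1
a_1 = 2: 9/2
a_2 = 1: 13/3
a_3 = 1: 22/5
a_4 = 1: 35/8
a_5 = 10: 372/85

372/85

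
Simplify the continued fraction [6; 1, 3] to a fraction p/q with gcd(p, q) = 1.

27/4

Use the convergent recurrence hₖ = aₖ·hₖ₋₁ + hₖ₋₂ (and likewise for the denominators kₖ):
a_0 = 6: 6/1
a_1 = 1: 7/1
a_2 = 3: 27/4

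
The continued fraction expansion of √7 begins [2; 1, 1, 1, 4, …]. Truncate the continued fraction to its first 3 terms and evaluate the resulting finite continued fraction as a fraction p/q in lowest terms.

5/2

Start with 1.
1 + 1/(1/1) = 1 + 1/1 = 2/1
2 + 1/(2/1) = 2 + 1/2 = 5/2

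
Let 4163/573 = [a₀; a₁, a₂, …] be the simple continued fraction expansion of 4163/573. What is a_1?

Apply division with remainder until the remainder is 0:
4163 = 7·573 + 152, so a_0 = 7
573 = 3·152 + 117, so a_1 = 3

3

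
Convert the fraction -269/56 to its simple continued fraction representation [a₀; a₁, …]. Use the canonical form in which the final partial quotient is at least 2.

Repeatedly divide and take the remainder:
-269 = -5·56 + 11, so a_0 = -5
56 = 5·11 + 1, so a_1 = 5
11 = 11·1 + 0, so a_2 = 11

[-5; 5, 11]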